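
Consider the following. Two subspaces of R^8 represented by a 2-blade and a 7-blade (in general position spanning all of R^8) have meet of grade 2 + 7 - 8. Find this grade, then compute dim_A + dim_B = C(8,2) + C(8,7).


Meet grade = grade(A) + grade(B) - n
= 2 + 7 - 8 = 1
C(8,2) = 28
C(8,7) = 8
dim_A + dim_B = 28 + 8 = 36


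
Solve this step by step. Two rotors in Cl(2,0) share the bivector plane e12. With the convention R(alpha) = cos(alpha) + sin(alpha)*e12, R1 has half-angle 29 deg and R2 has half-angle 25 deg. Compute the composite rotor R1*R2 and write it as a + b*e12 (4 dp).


Same-plane rotors commute and their half-angles add:
R1*R2 = cos(a1 + a2) + sin(a1 + a2)*e12.
a1 + a2 = 29 + 25 = 54 deg
cos(54 deg) = 0.5878
sin(54 deg) = 0.8090
R1*R2 = 0.5878 + 0.8090*e12


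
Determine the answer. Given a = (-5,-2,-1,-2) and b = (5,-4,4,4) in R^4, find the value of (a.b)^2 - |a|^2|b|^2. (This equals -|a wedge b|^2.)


a . b = (-5)*5 + (-2)*(-4) + (-1)*4 + (-2)*4
= -25 + 8 + (-4) + (-8) = -29
|a|^2 = (-5)^2 + (-2)^2 + (-1)^2 + (-2)^2 = 34
|b|^2 = 5^2 + (-4)^2 + 4^2 + 4^2 = 73
(a.b)^2 = (-29)^2 = 841
|a|^2 * |b|^2 = 34 * 73 = 2482
Result = 841 - 2482 = -1641


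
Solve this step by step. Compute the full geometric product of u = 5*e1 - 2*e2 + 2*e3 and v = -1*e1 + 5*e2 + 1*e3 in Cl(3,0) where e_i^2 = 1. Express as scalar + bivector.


In Cl(3,0): e_i^2 = 1, e_ie_j = -e_je_i for i != j.
Scalar part = u . v = 5*(-1) + (-2)*5 + 2*1
= -5 + (-10) + 2 = -13
e12 coeff = 5*5 - (-2)*(-1) = 25 - 2 = 23
e13 coeff = 5*1 - 2*(-1) = 5 - (-2) = 7
e23 coeff = (-2)*1 - 2*5 = -2 - 10 = -12
uv = -13 + 23*e12 + 7*e13 - 12*e23


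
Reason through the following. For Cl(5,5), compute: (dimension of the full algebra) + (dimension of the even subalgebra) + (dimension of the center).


n = 5 + 5 = 10
Total dim = 2^10 = 1024
Even subalgebra dim = 2^9 = 512
n is even, so center dim = 1
Sum = 1024 + 512 + 1 = 1537


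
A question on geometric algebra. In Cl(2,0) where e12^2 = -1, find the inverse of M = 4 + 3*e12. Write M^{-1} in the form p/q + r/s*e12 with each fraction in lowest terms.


M = 4 + 3*e12, where e12^2 = -1.
Since M commutes with its reverse ~M = a - b*e12, M * ~M = a^2 - b^2*e12^2 = a^2 + b^2.
So M^{-1} = ~M / (a^2 + b^2) = (a - b*e12)/(a^2 + b^2).
a^2 + b^2 = 16 + 9 = 25
Scalar part = 4/25 = 4/25
Bivector coeff = -3/25 = -3/25
M^{-1} = 4/25 - 3/25*e12


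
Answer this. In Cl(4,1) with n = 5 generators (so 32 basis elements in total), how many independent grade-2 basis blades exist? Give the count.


Number of grade-k basis blades in Cl(p,q) with n = p + q is C(n, k).
n = 4 + 1 = 5
C(5, 2) = 5! / (2! * 3!)
= 120 / (2 * 6)
= 10


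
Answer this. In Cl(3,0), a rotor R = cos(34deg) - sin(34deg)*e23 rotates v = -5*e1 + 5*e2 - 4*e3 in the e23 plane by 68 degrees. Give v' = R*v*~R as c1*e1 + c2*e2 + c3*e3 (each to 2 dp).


Rotor R = cos(34deg) - sin(34deg)*e23
Rotation angle theta = 2 * 34 = 68 degrees in the e23 plane (e2 -> e3).
The component perpendicular to the plane (e1) is invariant: v'_1 = v1 = -5.00
cos(68deg) = 0.3746, sin(68deg) = 0.9272
v'_2 = v2*cos(theta) - v3*sin(theta) = 5*0.3746 - (-4)*0.9272 = 5.58
v'_3 = v2*sin(theta) + v3*cos(theta) = 5*0.9272 + (-4)*0.3746 = 3.14
v' = -5.00*e1 + 5.58*e2 + 3.14*e3


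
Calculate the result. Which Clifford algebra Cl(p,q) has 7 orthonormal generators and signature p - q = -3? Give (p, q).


We need p + q = 7 and p - q = -3.
Adding: 2p = 7 + (-3) = 4, so p = 2.
Then q = 7 - 2 = 5.
(p, q) = (2, 5)


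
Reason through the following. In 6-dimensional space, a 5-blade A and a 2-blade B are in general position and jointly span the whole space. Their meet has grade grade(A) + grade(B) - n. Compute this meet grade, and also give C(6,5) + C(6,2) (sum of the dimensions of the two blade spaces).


Meet grade = grade(A) + grade(B) - n
= 5 + 2 - 6 = 1
C(6,5) = 6
C(6,2) = 15
dim_A + dim_B = 6 + 15 = 21


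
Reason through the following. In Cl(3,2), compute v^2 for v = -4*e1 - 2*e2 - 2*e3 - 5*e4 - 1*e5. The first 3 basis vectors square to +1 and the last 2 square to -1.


v^2 = sum of c_i^2 * e_i^2
Positive signature terms (e_i^2 = +1): (-4)^2 + (-2)^2 + (-2)^2 = 24
Negative signature terms (e_j^2 = -1): (-5)^2 + (-1)^2 = 26
v^2 = 24 - 26 = -2


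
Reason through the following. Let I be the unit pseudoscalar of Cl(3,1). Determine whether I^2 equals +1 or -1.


The pseudoscalar I = e1...e_n (product of all n generators) of Cl(p,q) satisfies I^2 = (-1)^(q + n(n-1)/2).
p = 3, q = 1, n = p + q = 4
n(n-1)/2 = 4 * 3 / 2 = 6
Exponent = q + n(n-1)/2 = 1 + 6 = 7
I^2 = (-1)^7 = -1


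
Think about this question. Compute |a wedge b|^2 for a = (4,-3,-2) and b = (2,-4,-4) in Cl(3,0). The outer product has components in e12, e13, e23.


a wedge b = (a1*b2 - a2*b1)*e12 + (a1*b3 - a3*b1)*e13 + (a2*b3 - a3*b2)*e23
e12 coeff: 4*(-4) - (-3)*2 = -16 - (-6) = -10
e13 coeff: 4*(-4) - (-2)*2 = -16 - (-4) = -12
e23 coeff: (-3)*(-4) - (-2)*(-4) = 12 - 8 = 4
|a wedge b|^2 = (-10)^2 + (-12)^2 + 4^2
= 100 + 144 + 16
= 260


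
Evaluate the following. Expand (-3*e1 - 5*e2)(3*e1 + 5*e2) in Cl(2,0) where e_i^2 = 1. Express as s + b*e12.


Expand: (-3*e1 - 5*e2)(3*e1 + 5*e2)
= (-3)*3*e1e1 + (-3)*5*e1e2 + (-5)*3*e2e1 + (-5)*5*e2e2
Using e1^2 = e2^2 = 1, e2e1 = -e1e2:
Scalar part s = (-3)*3 + (-5)*5 = -9 + (-25) = -34
Bivector part b = (-3)*5 - (-5)*3 = -15 - (-15) = 0
uv = -34 + 0*e12


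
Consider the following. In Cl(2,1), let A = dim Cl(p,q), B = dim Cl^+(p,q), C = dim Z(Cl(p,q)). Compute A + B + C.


n = 2 + 1 = 3
Total dim = 2^3 = 8
Even subalgebra dim = 2^2 = 4
n is odd, so center dim = 2
Sum = 8 + 4 + 2 = 14


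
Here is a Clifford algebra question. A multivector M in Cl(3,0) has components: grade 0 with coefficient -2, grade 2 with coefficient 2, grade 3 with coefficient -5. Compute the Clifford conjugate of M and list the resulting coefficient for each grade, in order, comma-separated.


Clifford conjugate sign for grade k: (-1)^(k(k+1)/2)
Grade 0: (-1)^(0*1/2) = (-1)^0 = 1, coeff -2 -> -2
Grade 2: (-1)^(2*3/2) = (-1)^3 = -1, coeff 2 -> -2
Grade 3: (-1)^(3*4/2) = (-1)^6 = 1, coeff -5 -> -5
Conjugated coefficients: -2, -2, -5


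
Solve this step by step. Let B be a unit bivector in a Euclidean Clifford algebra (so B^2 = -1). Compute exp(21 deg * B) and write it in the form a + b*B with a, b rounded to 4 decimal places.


For a unit bivector B with B^2 = -1, the exponential series gives
e^(theta*B) = cos(theta) + sin(theta)*B (the GA analogue of Euler's formula).
theta = 21 degrees = 0.366519 rad
cos(21 deg) = 0.9336
sin(21 deg) = 0.3584
exp(theta*B) = 0.9336 + 0.3584*B


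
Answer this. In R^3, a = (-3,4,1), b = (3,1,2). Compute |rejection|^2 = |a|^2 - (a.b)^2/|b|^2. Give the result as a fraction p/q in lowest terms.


|a|^2 = (-3)^2 + 4^2 + 1^2 = 26
|b|^2 = 3^2 + 1^2 + 2^2 = 14
a . b = (-3)*3 + 4*1 + 1*2 = -3
(a.b)^2 = (-3)^2 = 9
|rej|^2 = 26 - 9/14
= (364 - 9)/14
= 355/14
In lowest terms: 355/14


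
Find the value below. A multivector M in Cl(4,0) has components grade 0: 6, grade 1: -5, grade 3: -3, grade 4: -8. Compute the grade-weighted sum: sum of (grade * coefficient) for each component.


Grade-weighted sum = sum of grade_k * coefficient_k
0*6 = 0
1*(-5) = -5
3*(-3) = -9
4*(-8) = -32
Total = 0 + (-5) + (-9) + (-32) = -46


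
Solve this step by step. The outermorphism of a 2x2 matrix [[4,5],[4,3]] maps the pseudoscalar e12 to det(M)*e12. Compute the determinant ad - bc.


The outermorphism of a linear map f sends e1^e2 to f(e1)^f(e2).
f(e1) = 4*e1 + 4*e2
f(e2) = 5*e1 + 3*e2
f(e1) ^ f(e2) = (4*e1 + 4*e2) ^ (5*e1 + 3*e2)
= 4*3*e12 + 4*5*e21
= (12 - 20)*e12
= -8*e12
Coefficient = -8


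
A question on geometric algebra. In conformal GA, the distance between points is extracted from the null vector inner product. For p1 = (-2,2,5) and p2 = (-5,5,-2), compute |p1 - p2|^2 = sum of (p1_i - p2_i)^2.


p1 - p2 = (3, -3, 7)
|p1 - p2|^2 = 3^2 + (-3)^2 + 7^2
= 9 + 9 + 49
= 67


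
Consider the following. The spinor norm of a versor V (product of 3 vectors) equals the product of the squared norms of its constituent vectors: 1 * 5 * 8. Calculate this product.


Spinor norm N(V) = |v1|^2 * |v2|^2 * ... * |v3|^2
= 1 * 5 * 8
Running product: 1, 5, 40
N(V) = 40


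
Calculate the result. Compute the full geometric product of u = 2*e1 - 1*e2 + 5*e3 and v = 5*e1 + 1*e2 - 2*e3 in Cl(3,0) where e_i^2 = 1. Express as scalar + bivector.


In Cl(3,0): e_i^2 = 1, e_ie_j = -e_je_i for i != j.
Scalar part = u . v = 2*5 + (-1)*1 + 5*(-2)
= 10 + (-1) + (-10) = -1
e12 coeff = 2*1 - (-1)*5 = 2 - (-5) = 7
e13 coeff = 2*(-2) - 5*5 = -4 - 25 = -29
e23 coeff = (-1)*(-2) - 5*1 = 2 - 5 = -3
uv = -1 + 7*e12 - 29*e13 - 3*e23


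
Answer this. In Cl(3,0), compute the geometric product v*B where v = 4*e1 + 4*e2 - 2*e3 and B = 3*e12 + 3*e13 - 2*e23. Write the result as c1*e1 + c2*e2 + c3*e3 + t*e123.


vB has grade-1 (vector) and grade-3 (trivector) parts: vB = (v _| B) + (v ^ B).
Vector part <vB>_1:
  e1: -v2*b12 - v3*b13 = -(4)*(3) - (-2)*(3) = -6
  e2: v1*b12 - v3*b23 = (4)*(3) - (-2)*(-2) = 8
  e3: v1*b13 + v2*b23 = (4)*(3) + (4)*(-2) = 4
Trivector part <vB>_3:
  e123: v1*b23 - v2*b13 + v3*b12 = (4)*(-2) - (4)*(3) + (-2)*(3) = -26
vB = -6*e1 + 8*e2 + 4*e3 - 26*e123


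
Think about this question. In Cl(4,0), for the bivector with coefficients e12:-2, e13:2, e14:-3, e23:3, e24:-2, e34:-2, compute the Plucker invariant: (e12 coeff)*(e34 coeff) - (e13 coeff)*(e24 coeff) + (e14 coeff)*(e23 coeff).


Plucker relation: af - be + cd
a*f = (-2)*(-2) = 4
b*e = 2*(-2) = -4
c*d = (-3)*3 = -9
af - be + cd = 4 - (-4) + (-9)
= -1


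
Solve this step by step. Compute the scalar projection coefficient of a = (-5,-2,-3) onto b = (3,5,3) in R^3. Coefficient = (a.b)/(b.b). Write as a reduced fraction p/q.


Projection coefficient = (a . b) / (b . b)
a . b = (-5)*3 + (-2)*5 + (-3)*3
= -15 + (-10) + (-9) = -34
b . b = 3^2 + 5^2 + 3^2
= 9 + 25 + 9 = 43
Coefficient = -34/43
In lowest terms: -34/43


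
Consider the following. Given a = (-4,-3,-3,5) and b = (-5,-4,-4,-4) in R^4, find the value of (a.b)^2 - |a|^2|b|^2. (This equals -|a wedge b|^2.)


a . b = (-4)*(-5) + (-3)*(-4) + (-3)*(-4) + 5*(-4)
= 20 + 12 + 12 + (-20) = 24
|a|^2 = (-4)^2 + (-3)^2 + (-3)^2 + 5^2 = 59
|b|^2 = (-5)^2 + (-4)^2 + (-4)^2 + (-4)^2 = 73
(a.b)^2 = 24^2 = 576
|a|^2 * |b|^2 = 59 * 73 = 4307
Result = 576 - 4307 = -3731


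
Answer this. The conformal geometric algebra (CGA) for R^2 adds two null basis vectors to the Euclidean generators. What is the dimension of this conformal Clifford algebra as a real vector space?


The conformal model of R^2 uses Cl(3,1): the 2 Euclidean generators plus two extra orthogonal generators e+ (e+^2 = +1) and e- (e-^2 = -1), from which the null vectors e0, einf are built.
Number of generators m = 2 + 2 = 4.
dim Cl(p,q) = 2^m = 2^4 = 16


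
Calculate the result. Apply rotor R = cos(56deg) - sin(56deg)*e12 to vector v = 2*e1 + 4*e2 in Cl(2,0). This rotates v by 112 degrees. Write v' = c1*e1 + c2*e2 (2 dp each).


Rotor R = cos(56deg) - sin(56deg)*e12
Rotation angle theta = 2 * 56 = 112 degrees
v' = R*v*~R rotates v by theta.
cos(112deg) = -0.3746, sin(112deg) = 0.9272
v'_1 = 2*cos(112deg) - 4*sin(112deg)
= 2*(-0.3746) - 4*0.9272
= -4.46
v'_2 = 2*sin(112deg) + 4*cos(112deg)
= 2*0.9272 + 4*(-0.3746)
= 0.36
v' = -4.46*e1 + 0.36*e2


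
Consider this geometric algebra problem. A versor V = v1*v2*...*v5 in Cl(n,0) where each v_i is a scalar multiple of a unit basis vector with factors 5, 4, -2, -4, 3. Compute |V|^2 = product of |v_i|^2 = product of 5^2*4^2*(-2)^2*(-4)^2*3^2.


Each vector v_i has |v_i|^2 = s_i^2
Squared scales: 5^2 = 25, 4^2 = 16, (-2)^2 = 4, (-4)^2 = 16, 3^2 = 9
|V|^2 = 25 * 16 * 4 * 16 * 9
= 230400


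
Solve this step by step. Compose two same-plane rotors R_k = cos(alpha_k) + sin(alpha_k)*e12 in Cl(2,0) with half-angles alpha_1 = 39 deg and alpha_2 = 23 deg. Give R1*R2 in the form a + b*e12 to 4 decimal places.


Same-plane rotors commute and their half-angles add:
R1*R2 = cos(a1 + a2) + sin(a1 + a2)*e12.
a1 + a2 = 39 + 23 = 62 deg
cos(62 deg) = 0.4695
sin(62 deg) = 0.8829
R1*R2 = 0.4695 + 0.8829*e12


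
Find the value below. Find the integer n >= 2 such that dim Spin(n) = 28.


dim Spin(n) = dim so(n) = n(n-1)/2.
Solve n(n-1)/2 = 28, i.e. n^2 - n - 56 = 0.
Discriminant = 1 + 8*28 = 225
n = (1 + sqrt(225))/2 = (1 + 15)/2 = 8


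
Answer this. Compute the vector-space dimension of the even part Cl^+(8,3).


Even subalgebra dimension = 2^(n-1)
n = 8 + 3 = 11
2^(11 - 1) = 2^10 = 1024
Verification: sum of C(11,k) for even k = 1 + 55 + 330 + 462 + 165 + 11 = 1024
Result = 1024


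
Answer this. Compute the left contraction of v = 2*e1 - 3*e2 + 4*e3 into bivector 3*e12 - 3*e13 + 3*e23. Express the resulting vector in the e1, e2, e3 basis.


Left contraction v _| B = <vB>_1 (grade-1 part of the geometric product vB).
Using e1_|e12 = e2, e2_|e12 = -e1, e1_|e13 = e3, e3_|e13 = -e1, e2_|e23 = e3, e3_|e23 = -e2:
e1 coeff: -v2*b12 - v3*b13 = -(-3)*(3) - (4)*(-3) = 21
e2 coeff: v1*b12 - v3*b23 = (2)*(3) - (4)*(3) = -6
e3 coeff: v1*b13 + v2*b23 = (2)*(-3) + (-3)*(3) = -15
v _| B = 21*e1 - 6*e2 - 15*e3


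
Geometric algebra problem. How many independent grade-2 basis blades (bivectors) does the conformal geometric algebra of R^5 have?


The conformal model of R^5 uses Cl(6,1) with m = 5 + 2 = 7 generators.
Number of grade-2 blades = C(m, 2) = C(7, 2)
= 7*6/2 = 21


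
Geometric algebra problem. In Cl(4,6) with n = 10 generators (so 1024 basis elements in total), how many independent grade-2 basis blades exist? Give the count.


Number of grade-k basis blades in Cl(p,q) with n = p + q is C(n, k).
n = 4 + 6 = 10
C(10, 2) = 10! / (2! * 8!)
= 3628800 / (2 * 40320)
= 45


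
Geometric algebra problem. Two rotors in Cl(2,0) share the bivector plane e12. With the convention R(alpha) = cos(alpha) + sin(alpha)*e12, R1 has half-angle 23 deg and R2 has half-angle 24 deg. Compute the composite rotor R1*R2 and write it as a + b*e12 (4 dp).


Same-plane rotors commute and their half-angles add:
R1*R2 = cos(a1 + a2) + sin(a1 + a2)*e12.
a1 + a2 = 23 + 24 = 47 deg
cos(47 deg) = 0.6820
sin(47 deg) = 0.7314
R1*R2 = 0.6820 + 0.7314*e12


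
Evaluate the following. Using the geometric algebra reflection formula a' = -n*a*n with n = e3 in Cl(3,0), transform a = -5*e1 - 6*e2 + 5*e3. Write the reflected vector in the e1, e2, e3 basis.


Reflection formula: a' = -n*a*n, with n = e3 (unit vector, n^2 = 1).
For reflection through hyperplane perp to e3:
The component along e3 flips sign, others stay.
a = (-5, -6, 5)
a' = (-5, -6, -5)
a' = -5*e1 - 6*e2 - 5*e3


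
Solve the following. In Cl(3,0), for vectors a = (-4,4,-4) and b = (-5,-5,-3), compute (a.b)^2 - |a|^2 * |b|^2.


a . b = (-4)*(-5) + 4*(-5) + (-4)*(-3)
= 20 + (-20) + 12 = 12
|a|^2 = (-4)^2 + 4^2 + (-4)^2 = 48
|b|^2 = (-5)^2 + (-5)^2 + (-3)^2 = 59
(a.b)^2 = 12^2 = 144
|a|^2 * |b|^2 = 48 * 59 = 2832
Result = 144 - 2832 = -2688


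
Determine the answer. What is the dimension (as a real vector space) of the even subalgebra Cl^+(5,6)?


Even subalgebra dimension = 2^(n-1)
n = 5 + 6 = 11
2^(11 - 1) = 2^10 = 1024
Verification: sum of C(11,k) for even k = 1 + 55 + 330 + 462 + 165 + 11 = 1024
Result = 1024


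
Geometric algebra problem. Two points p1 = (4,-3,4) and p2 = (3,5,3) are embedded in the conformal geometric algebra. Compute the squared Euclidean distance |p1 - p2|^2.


p1 - p2 = (1, -8, 1)
|p1 - p2|^2 = 1^2 + (-8)^2 + 1^2
= 1 + 64 + 1
= 66


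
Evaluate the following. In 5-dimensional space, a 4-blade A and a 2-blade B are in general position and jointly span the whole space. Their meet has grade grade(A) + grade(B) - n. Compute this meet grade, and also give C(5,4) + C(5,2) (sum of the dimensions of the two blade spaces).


Meet grade = grade(A) + grade(B) - n
= 4 + 2 - 5 = 1
C(5,4) = 5
C(5,2) = 10
dim_A + dim_B = 5 + 10 = 15


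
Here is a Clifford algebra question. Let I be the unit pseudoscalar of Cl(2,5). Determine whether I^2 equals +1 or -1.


The pseudoscalar I = e1...e_n (product of all n generators) of Cl(p,q) satisfies I^2 = (-1)^(q + n(n-1)/2).
p = 2, q = 5, n = p + q = 7
n(n-1)/2 = 7 * 6 / 2 = 21
Exponent = q + n(n-1)/2 = 5 + 21 = 26
I^2 = (-1)^26 = +1


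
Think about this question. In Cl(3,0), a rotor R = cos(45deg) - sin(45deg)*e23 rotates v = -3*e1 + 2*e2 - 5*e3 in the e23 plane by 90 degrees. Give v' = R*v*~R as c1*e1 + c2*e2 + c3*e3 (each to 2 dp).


Rotor R = cos(45deg) - sin(45deg)*e23
Rotation angle theta = 2 * 45 = 90 degrees in the e23 plane (e2 -> e3).
The component perpendicular to the plane (e1) is invariant: v'_1 = v1 = -3.00
cos(90deg) = 0.0000, sin(90deg) = 1.0000
v'_2 = v2*cos(theta) - v3*sin(theta) = 2*0.0000 - (-5)*1.0000 = 5.00
v'_3 = v2*sin(theta) + v3*cos(theta) = 2*1.0000 + (-5)*0.0000 = 2.00
v' = -3.00*e1 + 5.00*e2 + 2.00*e3


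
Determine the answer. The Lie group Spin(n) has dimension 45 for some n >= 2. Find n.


dim Spin(n) = dim so(n) = n(n-1)/2.
Solve n(n-1)/2 = 45, i.e. n^2 - n - 90 = 0.
Discriminant = 1 + 8*45 = 361
n = (1 + sqrt(361))/2 = (1 + 19)/2 = 10


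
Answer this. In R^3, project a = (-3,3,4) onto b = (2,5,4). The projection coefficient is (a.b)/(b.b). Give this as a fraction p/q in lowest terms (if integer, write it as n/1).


Projection coefficient = (a . b) / (b . b)
a . b = (-3)*2 + 3*5 + 4*4
= -6 + 15 + 16 = 25
b . b = 2^2 + 5^2 + 4^2
= 4 + 25 + 16 = 45
Coefficient = 25/45
In lowest terms: 5/9


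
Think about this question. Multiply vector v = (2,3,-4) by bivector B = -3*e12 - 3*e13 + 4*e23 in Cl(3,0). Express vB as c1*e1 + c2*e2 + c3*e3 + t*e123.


vB has grade-1 (vector) and grade-3 (trivector) parts: vB = (v _| B) + (v ^ B).
Vector part <vB>_1:
  e1: -v2*b12 - v3*b13 = -(3)*(-3) - (-4)*(-3) = -3
  e2: v1*b12 - v3*b23 = (2)*(-3) - (-4)*(4) = 10
  e3: v1*b13 + v2*b23 = (2)*(-3) + (3)*(4) = 6
Trivector part <vB>_3:
  e123: v1*b23 - v2*b13 + v3*b12 = (2)*(4) - (3)*(-3) + (-4)*(-3) = 29
vB = -3*e1 + 10*e2 + 6*e3 + 29*e123


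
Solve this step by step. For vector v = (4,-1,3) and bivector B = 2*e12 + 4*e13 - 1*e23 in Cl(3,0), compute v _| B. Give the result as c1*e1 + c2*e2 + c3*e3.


Left contraction v _| B = <vB>_1 (grade-1 part of the geometric product vB).
Using e1_|e12 = e2, e2_|e12 = -e1, e1_|e13 = e3, e3_|e13 = -e1, e2_|e23 = e3, e3_|e23 = -e2:
e1 coeff: -v2*b12 - v3*b13 = -(-1)*(2) - (3)*(4) = -10
e2 coeff: v1*b12 - v3*b23 = (4)*(2) - (3)*(-1) = 11
e3 coeff: v1*b13 + v2*b23 = (4)*(4) + (-1)*(-1) = 17
v _| B = -10*e1 + 11*e2 + 17*e3


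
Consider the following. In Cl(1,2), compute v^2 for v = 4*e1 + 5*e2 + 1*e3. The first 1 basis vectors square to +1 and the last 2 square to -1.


v^2 = sum of c_i^2 * e_i^2
Positive signature terms (e_i^2 = +1): 4^2 = 16
Negative signature terms (e_j^2 = -1): 5^2 + 1^2 = 26
v^2 = 16 - 26 = -10


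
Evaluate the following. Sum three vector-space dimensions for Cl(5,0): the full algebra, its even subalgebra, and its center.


n = 5 + 0 = 5
Total dim = 2^5 = 32
Even subalgebra dim = 2^4 = 16
n is odd, so center dim = 2
Sum = 32 + 16 + 2 = 50


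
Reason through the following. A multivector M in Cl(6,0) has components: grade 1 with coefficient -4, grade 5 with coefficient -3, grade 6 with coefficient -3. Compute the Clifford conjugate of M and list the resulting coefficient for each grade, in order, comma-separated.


Clifford conjugate sign for grade k: (-1)^(k(k+1)/2)
Grade 1: (-1)^(1*2/2) = (-1)^1 = -1, coeff -4 -> 4
Grade 5: (-1)^(5*6/2) = (-1)^15 = -1, coeff -3 -> 3
Grade 6: (-1)^(6*7/2) = (-1)^21 = -1, coeff -3 -> 3
Conjugated coefficients: 4, 3, 3


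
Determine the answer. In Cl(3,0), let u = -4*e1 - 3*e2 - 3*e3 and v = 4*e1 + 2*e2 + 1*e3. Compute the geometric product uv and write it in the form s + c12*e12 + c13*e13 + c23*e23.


In Cl(3,0): e_i^2 = 1, e_ie_j = -e_je_i for i != j.
Scalar part = u . v = (-4)*4 + (-3)*2 + (-3)*1
= -16 + (-6) + (-3) = -25
e12 coeff = (-4)*2 - (-3)*4 = -8 - (-12) = 4
e13 coeff = (-4)*1 - (-3)*4 = -4 - (-12) = 8
e23 coeff = (-3)*1 - (-3)*2 = -3 - (-6) = 3
uv = -25 + 4*e12 + 8*e13 + 3*e23


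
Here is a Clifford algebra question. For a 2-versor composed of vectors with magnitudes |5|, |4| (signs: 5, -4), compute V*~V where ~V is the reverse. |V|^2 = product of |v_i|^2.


Each vector v_i has |v_i|^2 = s_i^2
Squared scales: 5^2 = 25, (-4)^2 = 16
|V|^2 = 25 * 16
= 400


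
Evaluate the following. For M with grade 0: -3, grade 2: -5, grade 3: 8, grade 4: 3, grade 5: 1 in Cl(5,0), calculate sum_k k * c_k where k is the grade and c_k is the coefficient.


Grade-weighted sum = sum of grade_k * coefficient_k
0*(-3) = 0
2*(-5) = -10
3*8 = 24
4*3 = 12
5*1 = 5
Total = 0 + (-10) + 24 + 12 + 5 = 31


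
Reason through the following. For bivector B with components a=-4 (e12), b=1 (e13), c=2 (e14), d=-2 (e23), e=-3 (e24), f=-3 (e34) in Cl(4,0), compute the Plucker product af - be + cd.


Plucker relation: af - be + cd
a*f = (-4)*(-3) = 12
b*e = 1*(-3) = -3
c*d = 2*(-2) = -4
af - be + cd = 12 - (-3) + (-4)
= 11


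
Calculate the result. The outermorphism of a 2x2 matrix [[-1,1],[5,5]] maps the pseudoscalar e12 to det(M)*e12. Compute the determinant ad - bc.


The outermorphism of a linear map f sends e1^e2 to f(e1)^f(e2).
f(e1) = -1*e1 + 5*e2
f(e2) = 1*e1 + 5*e2
f(e1) ^ f(e2) = (-1*e1 + 5*e2) ^ (1*e1 + 5*e2)
= (-1)*5*e12 + 5*1*e21
= (-5 - 5)*e12
= -10*e12
Coefficient = -10


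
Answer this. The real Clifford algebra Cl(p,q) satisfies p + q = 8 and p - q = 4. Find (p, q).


We need p + q = 8 and p - q = 4.
Adding: 2p = 8 + 4 = 12, so p = 6.
Then q = 8 - 6 = 2.
(p, q) = (6, 2)


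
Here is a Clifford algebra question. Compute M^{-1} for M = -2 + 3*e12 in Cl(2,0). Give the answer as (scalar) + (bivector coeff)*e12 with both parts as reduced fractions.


M = -2 + 3*e12, where e12^2 = -1.
Since M commutes with its reverse ~M = a - b*e12, M * ~M = a^2 - b^2*e12^2 = a^2 + b^2.
So M^{-1} = ~M / (a^2 + b^2) = (a - b*e12)/(a^2 + b^2).
a^2 + b^2 = 4 + 9 = 13
Scalar part = -2/13 = -2/13
Bivector coeff = -3/13 = -3/13
M^{-1} = -2/13 - 3/13*e12


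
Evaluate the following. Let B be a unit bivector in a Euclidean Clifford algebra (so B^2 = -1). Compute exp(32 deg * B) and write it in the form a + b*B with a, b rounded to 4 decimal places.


For a unit bivector B with B^2 = -1, the exponential series gives
e^(theta*B) = cos(theta) + sin(theta)*B (the GA analogue of Euler's formula).
theta = 32 degrees = 0.558505 rad
cos(32 deg) = 0.8480
sin(32 deg) = 0.5299
exp(theta*B) = 0.8480 + 0.5299*B


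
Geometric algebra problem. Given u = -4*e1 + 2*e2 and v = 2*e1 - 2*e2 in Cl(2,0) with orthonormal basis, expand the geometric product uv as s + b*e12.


Expand: (-4*e1 + 2*e2)(2*e1 - 2*e2)
= (-4)*2*e1e1 + (-4)*(-2)*e1e2 + 2*2*e2e1 + 2*(-2)*e2e2
Using e1^2 = e2^2 = 1, e2e1 = -e1e2:
Scalar part s = (-4)*2 + 2*(-2) = -8 + (-4) = -12
Bivector part b = (-4)*(-2) - 2*2 = 8 - 4 = 4
uv = -12 + 4*e12


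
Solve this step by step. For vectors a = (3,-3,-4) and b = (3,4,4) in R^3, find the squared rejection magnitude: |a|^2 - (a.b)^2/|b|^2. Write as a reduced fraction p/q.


|a|^2 = 3^2 + (-3)^2 + (-4)^2 = 34
|b|^2 = 3^2 + 4^2 + 4^2 = 41
a . b = 3*3 + (-3)*4 + (-4)*4 = -19
(a.b)^2 = (-19)^2 = 361
|rej|^2 = 34 - 361/41
= (1394 - 361)/41
= 1033/41
In lowest terms: 1033/41


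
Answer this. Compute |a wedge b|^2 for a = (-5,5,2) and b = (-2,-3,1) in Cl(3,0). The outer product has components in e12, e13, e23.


a wedge b = (a1*b2 - a2*b1)*e12 + (a1*b3 - a3*b1)*e13 + (a2*b3 - a3*b2)*e23
e12 coeff: (-5)*(-3) - 5*(-2) = 15 - (-10) = 25
e13 coeff: (-5)*1 - 2*(-2) = -5 - (-4) = -1
e23 coeff: 5*1 - 2*(-3) = 5 - (-6) = 11
|a wedge b|^2 = 25^2 + (-1)^2 + 11^2
= 625 + 1 + 121
= 747


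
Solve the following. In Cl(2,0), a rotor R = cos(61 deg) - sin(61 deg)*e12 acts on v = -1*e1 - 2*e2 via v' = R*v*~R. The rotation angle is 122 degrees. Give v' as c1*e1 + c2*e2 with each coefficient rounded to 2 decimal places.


Rotor R = cos(61deg) - sin(61deg)*e12
Rotation angle theta = 2 * 61 = 122 degrees
v' = R*v*~R rotates v by theta.
cos(122deg) = -0.5299, sin(122deg) = 0.8480
v'_1 = -1*cos(122deg) - (-2)*sin(122deg)
= -1*(-0.5299) - (-2)*0.8480
= 2.23
v'_2 = -1*sin(122deg) + (-2)*cos(122deg)
= -1*0.8480 + (-2)*(-0.5299)
= 0.21
v' = 2.23*e1 + 0.21*e2


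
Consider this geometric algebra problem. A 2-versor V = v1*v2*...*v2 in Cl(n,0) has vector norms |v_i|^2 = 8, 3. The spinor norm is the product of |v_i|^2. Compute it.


Spinor norm N(V) = |v1|^2 * |v2|^2 * ... * |v2|^2
= 8 * 3
Running product: 8, 24
N(V) = 24


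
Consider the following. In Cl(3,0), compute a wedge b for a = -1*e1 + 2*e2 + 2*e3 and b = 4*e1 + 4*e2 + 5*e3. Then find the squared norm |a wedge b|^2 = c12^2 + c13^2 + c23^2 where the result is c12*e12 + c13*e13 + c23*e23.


a wedge b = (a1*b2 - a2*b1)*e12 + (a1*b3 - a3*b1)*e13 + (a2*b3 - a3*b2)*e23
e12 coeff: (-1)*4 - 2*4 = -4 - 8 = -12
e13 coeff: (-1)*5 - 2*4 = -5 - 8 = -13
e23 coeff: 2*5 - 2*4 = 10 - 8 = 2
|a wedge b|^2 = (-12)^2 + (-13)^2 + 2^2
= 144 + 169 + 4
= 317


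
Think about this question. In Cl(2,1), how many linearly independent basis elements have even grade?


Even subalgebra dimension = 2^(n-1)
n = 2 + 1 = 3
2^(3 - 1) = 2^2 = 4
Verification: sum of C(3,k) for even k = 1 + 3 = 4
Result = 4


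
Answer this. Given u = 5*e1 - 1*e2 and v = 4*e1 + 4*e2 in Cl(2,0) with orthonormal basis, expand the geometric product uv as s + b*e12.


Expand: (5*e1 - 1*e2)(4*e1 + 4*e2)
= 5*4*e1e1 + 5*4*e1e2 + (-1)*4*e2e1 + (-1)*4*e2e2
Using e1^2 = e2^2 = 1, e2e1 = -e1e2:
Scalar part s = 5*4 + (-1)*4 = 20 + (-4) = 16
Bivector part b = 5*4 - (-1)*4 = 20 - (-4) = 24
uv = 16 + 24*e12


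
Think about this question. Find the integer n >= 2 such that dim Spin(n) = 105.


dim Spin(n) = dim so(n) = n(n-1)/2.
Solve n(n-1)/2 = 105, i.e. n^2 - n - 210 = 0.
Discriminant = 1 + 8*105 = 841
n = (1 + sqrt(841))/2 = (1 + 29)/2 = 15


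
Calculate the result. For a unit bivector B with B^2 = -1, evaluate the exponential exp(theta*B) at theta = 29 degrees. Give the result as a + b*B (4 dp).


For a unit bivector B with B^2 = -1, the exponential series gives
e^(theta*B) = cos(theta) + sin(theta)*B (the GA analogue of Euler's formula).
theta = 29 degrees = 0.506145 rad
cos(29 deg) = 0.8746
sin(29 deg) = 0.4848
exp(theta*B) = 0.8746 + 0.4848*B


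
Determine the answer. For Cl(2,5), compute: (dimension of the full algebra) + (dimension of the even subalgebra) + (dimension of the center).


n = 2 + 5 = 7
Total dim = 2^7 = 128
Even subalgebra dim = 2^6 = 64
n is odd, so center dim = 2
Sum = 128 + 64 + 2 = 194


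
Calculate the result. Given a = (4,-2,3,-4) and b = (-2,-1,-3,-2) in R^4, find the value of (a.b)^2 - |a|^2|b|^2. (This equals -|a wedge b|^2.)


a . b = 4*(-2) + (-2)*(-1) + 3*(-3) + (-4)*(-2)
= -8 + 2 + (-9) + 8 = -7
|a|^2 = 4^2 + (-2)^2 + 3^2 + (-4)^2 = 45
|b|^2 = (-2)^2 + (-1)^2 + (-3)^2 + (-2)^2 = 18
(a.b)^2 = (-7)^2 = 49
|a|^2 * |b|^2 = 45 * 18 = 810
Result = 49 - 810 = -761


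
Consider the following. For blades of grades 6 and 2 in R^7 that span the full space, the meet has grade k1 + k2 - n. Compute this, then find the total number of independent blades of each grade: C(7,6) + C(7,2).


Meet grade = grade(A) + grade(B) - n
= 6 + 2 - 7 = 1
C(7,6) = 7
C(7,2) = 21
dim_A + dim_B = 7 + 21 = 28


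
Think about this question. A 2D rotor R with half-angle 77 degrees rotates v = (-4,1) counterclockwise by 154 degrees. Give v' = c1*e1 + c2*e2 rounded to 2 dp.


Rotor R = cos(77deg) - sin(77deg)*e12
Rotation angle theta = 2 * 77 = 154 degrees
v' = R*v*~R rotates v by theta.
cos(154deg) = -0.8988, sin(154deg) = 0.4384
v'_1 = -4*cos(154deg) - 1*sin(154deg)
= -4*(-0.8988) - 1*0.4384
= 3.16
v'_2 = -4*sin(154deg) + 1*cos(154deg)
= -4*0.4384 + 1*(-0.8988)
= -2.65
v' = 3.16*e1 - 2.65*e2


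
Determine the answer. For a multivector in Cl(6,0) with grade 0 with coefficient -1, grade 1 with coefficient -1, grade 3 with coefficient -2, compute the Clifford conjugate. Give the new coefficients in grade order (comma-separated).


Clifford conjugate sign for grade k: (-1)^(k(k+1)/2)
Grade 0: (-1)^(0*1/2) = (-1)^0 = 1, coeff -1 -> -1
Grade 1: (-1)^(1*2/2) = (-1)^1 = -1, coeff -1 -> 1
Grade 3: (-1)^(3*4/2) = (-1)^6 = 1, coeff -2 -> -2
Conjugated coefficients: -1, 1, -2


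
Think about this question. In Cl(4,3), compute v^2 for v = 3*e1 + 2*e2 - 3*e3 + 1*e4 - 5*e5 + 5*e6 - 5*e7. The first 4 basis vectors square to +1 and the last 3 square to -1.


v^2 = sum of c_i^2 * e_i^2
Positive signature terms (e_i^2 = +1): 3^2 + 2^2 + (-3)^2 + 1^2 = 23
Negative signature terms (e_j^2 = -1): (-5)^2 + 5^2 + (-5)^2 = 75
v^2 = 23 - 75 = -52


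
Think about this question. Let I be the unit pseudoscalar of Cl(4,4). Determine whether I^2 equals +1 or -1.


The pseudoscalar I = e1...e_n (product of all n generators) of Cl(p,q) satisfies I^2 = (-1)^(q + n(n-1)/2).
p = 4, q = 4, n = p + q = 8
n(n-1)/2 = 8 * 7 / 2 = 28
Exponent = q + n(n-1)/2 = 4 + 28 = 32
I^2 = (-1)^32 = +1


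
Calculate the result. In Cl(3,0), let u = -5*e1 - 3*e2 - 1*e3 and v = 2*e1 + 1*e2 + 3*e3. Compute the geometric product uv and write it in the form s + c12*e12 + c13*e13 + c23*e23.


In Cl(3,0): e_i^2 = 1, e_ie_j = -e_je_i for i != j.
Scalar part = u . v = (-5)*2 + (-3)*1 + (-1)*3
= -10 + (-3) + (-3) = -16
e12 coeff = (-5)*1 - (-3)*2 = -5 - (-6) = 1
e13 coeff = (-5)*3 - (-1)*2 = -15 - (-2) = -13
e23 coeff = (-3)*3 - (-1)*1 = -9 - (-1) = -8
uv = -16 + 1*e12 - 13*e13 - 8*e23


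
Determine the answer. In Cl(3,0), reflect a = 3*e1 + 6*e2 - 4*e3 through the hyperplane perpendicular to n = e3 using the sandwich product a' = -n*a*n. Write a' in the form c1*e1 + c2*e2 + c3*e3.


Reflection formula: a' = -n*a*n, with n = e3 (unit vector, n^2 = 1).
For reflection through hyperplane perp to e3:
The component along e3 flips sign, others stay.
a = (3, 6, -4)
a' = (3, 6, 4)
a' = 3*e1 + 6*e2 + 4*e3


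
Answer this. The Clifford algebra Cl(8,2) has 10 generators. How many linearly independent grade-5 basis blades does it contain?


Number of grade-k basis blades in Cl(p,q) with n = p + q is C(n, k).
n = 8 + 2 = 10
C(10, 5) = 10! / (5! * 5!)
= 3628800 / (120 * 120)
= 252


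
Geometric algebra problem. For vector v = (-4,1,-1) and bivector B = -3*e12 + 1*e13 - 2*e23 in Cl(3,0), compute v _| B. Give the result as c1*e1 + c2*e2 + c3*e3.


Left contraction v _| B = <vB>_1 (grade-1 part of the geometric product vB).
Using e1_|e12 = e2, e2_|e12 = -e1, e1_|e13 = e3, e3_|e13 = -e1, e2_|e23 = e3, e3_|e23 = -e2:
e1 coeff: -v2*b12 - v3*b13 = -(1)*(-3) - (-1)*(1) = 4
e2 coeff: v1*b12 - v3*b23 = (-4)*(-3) - (-1)*(-2) = 10
e3 coeff: v1*b13 + v2*b23 = (-4)*(1) + (1)*(-2) = -6
v _| B = 4*e1 + 10*e2 - 6*e3


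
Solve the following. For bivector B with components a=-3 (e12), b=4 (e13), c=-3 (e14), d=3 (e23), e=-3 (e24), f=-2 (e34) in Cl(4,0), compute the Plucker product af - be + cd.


Plucker relation: af - be + cd
a*f = (-3)*(-2) = 6
b*e = 4*(-3) = -12
c*d = (-3)*3 = -9
af - be + cd = 6 - (-12) + (-9)
= 9


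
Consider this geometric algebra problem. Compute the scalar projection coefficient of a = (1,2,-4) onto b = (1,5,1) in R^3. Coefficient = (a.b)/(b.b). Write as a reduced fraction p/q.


Projection coefficient = (a . b) / (b . b)
a . b = 1*1 + 2*5 + (-4)*1
= 1 + 10 + (-4) = 7
b . b = 1^2 + 5^2 + 1^2
= 1 + 25 + 1 = 27
Coefficient = 7/27
In lowest terms: 7/27


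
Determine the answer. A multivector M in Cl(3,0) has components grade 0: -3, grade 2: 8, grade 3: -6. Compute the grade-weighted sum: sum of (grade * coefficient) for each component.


Grade-weighted sum = sum of grade_k * coefficient_k
0*(-3) = 0
2*8 = 16
3*(-6) = -18
Total = 0 + 16 + (-18) = -2


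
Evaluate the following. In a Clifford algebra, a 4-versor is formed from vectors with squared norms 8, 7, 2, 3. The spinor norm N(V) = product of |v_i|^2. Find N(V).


Spinor norm N(V) = |v1|^2 * |v2|^2 * ... * |v4|^2
= 8 * 7 * 2 * 3
Running product: 8, 56, 112, 336
N(V) = 336


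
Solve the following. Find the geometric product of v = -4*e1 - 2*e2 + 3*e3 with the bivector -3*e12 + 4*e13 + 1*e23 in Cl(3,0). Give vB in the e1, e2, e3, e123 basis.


vB has grade-1 (vector) and grade-3 (trivector) parts: vB = (v _| B) + (v ^ B).
Vector part <vB>_1:
  e1: -v2*b12 - v3*b13 = -(-2)*(-3) - (3)*(4) = -18
  e2: v1*b12 - v3*b23 = (-4)*(-3) - (3)*(1) = 9
  e3: v1*b13 + v2*b23 = (-4)*(4) + (-2)*(1) = -18
Trivector part <vB>_3:
  e123: v1*b23 - v2*b13 + v3*b12 = (-4)*(1) - (-2)*(4) + (3)*(-3) = -5
vB = -18*e1 + 9*e2 - 18*e3 - 5*e123


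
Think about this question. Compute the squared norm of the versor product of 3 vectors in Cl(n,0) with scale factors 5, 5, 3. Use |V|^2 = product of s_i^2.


Each vector v_i has |v_i|^2 = s_i^2
Squared scales: 5^2 = 25, 5^2 = 25, 3^2 = 9
|V|^2 = 25 * 25 * 9
= 5625


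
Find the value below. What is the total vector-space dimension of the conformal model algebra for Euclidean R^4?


The conformal model of R^4 uses Cl(5,1): the 4 Euclidean generators plus two extra orthogonal generators e+ (e+^2 = +1) and e- (e-^2 = -1), from which the null vectors e0, einf are built.
Number of generators m = 4 + 2 = 6.
dim Cl(p,q) = 2^m = 2^6 = 64


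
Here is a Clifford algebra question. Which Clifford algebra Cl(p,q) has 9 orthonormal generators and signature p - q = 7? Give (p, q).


We need p + q = 9 and p - q = 7.
Adding: 2p = 9 + 7 = 16, so p = 8.
Then q = 9 - 8 = 1.
(p, q) = (8, 1)


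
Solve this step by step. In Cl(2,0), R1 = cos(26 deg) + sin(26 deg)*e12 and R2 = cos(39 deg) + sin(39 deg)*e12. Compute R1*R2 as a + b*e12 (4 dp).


Same-plane rotors commute and their half-angles add:
R1*R2 = cos(a1 + a2) + sin(a1 + a2)*e12.
a1 + a2 = 26 + 39 = 65 deg
cos(65 deg) = 0.4226
sin(65 deg) = 0.9063
R1*R2 = 0.4226 + 0.9063*e12


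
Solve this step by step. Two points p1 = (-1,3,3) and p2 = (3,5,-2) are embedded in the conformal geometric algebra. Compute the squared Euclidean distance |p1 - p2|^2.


p1 - p2 = (-4, -2, 5)
|p1 - p2|^2 = (-4)^2 + (-2)^2 + 5^2
= 16 + 4 + 25
= 45


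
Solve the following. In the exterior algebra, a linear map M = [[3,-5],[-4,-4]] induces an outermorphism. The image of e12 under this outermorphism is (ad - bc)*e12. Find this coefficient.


The outermorphism of a linear map f sends e1^e2 to f(e1)^f(e2).
f(e1) = 3*e1 - 4*e2
f(e2) = -5*e1 - 4*e2
f(e1) ^ f(e2) = (3*e1 - 4*e2) ^ (-5*e1 - 4*e2)
= 3*(-4)*e12 + (-4)*(-5)*e21
= (-12 - 20)*e12
= -32*e12
Coefficient = -32


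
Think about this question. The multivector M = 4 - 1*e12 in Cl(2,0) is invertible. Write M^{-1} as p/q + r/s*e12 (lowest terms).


M = 4 - 1*e12, where e12^2 = -1.
Since M commutes with its reverse ~M = a - b*e12, M * ~M = a^2 - b^2*e12^2 = a^2 + b^2.
So M^{-1} = ~M / (a^2 + b^2) = (a - b*e12)/(a^2 + b^2).
a^2 + b^2 = 16 + 1 = 17
Scalar part = 4/17 = 4/17
Bivector coeff = 1/17 = 1/17
M^{-1} = 4/17 + 1/17*e12


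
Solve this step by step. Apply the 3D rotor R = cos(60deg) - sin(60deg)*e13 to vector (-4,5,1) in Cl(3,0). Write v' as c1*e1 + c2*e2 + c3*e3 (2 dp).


Rotor R = cos(60deg) - sin(60deg)*e13
Rotation angle theta = 2 * 60 = 120 degrees in the e13 plane (e1 -> e3).
The component perpendicular to the plane (e2) is invariant: v'_2 = v2 = 5.00
cos(120deg) = -0.5000, sin(120deg) = 0.8660
v'_1 = v1*cos(theta) - v3*sin(theta) = -4*(-0.5000) - 1*0.8660 = 1.13
v'_3 = v1*sin(theta) + v3*cos(theta) = -4*0.8660 + 1*(-0.5000) = -3.96
v' = 1.13*e1 + 5.00*e2 - 3.96*e3


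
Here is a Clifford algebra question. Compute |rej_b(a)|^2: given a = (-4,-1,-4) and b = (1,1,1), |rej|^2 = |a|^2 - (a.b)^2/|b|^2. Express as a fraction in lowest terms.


|a|^2 = (-4)^2 + (-1)^2 + (-4)^2 = 33
|b|^2 = 1^2 + 1^2 + 1^2 = 3
a . b = (-4)*1 + (-1)*1 + (-4)*1 = -9
(a.b)^2 = (-9)^2 = 81
|rej|^2 = 33 - 81/3
= (99 - 81)/3
= 18/3
In lowest terms: 6/1


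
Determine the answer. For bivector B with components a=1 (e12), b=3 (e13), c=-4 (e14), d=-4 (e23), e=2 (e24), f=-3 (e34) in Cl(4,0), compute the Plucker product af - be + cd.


Plucker relation: af - be + cd
a*f = 1*(-3) = -3
b*e = 3*2 = 6
c*d = (-4)*(-4) = 16
af - be + cd = -3 - 6 + 16
= 7


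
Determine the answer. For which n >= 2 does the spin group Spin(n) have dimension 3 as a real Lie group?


dim Spin(n) = dim so(n) = n(n-1)/2.
Solve n(n-1)/2 = 3, i.e. n^2 - n - 6 = 0.
Discriminant = 1 + 8*3 = 25
n = (1 + sqrt(25))/2 = (1 + 5)/2 = 3


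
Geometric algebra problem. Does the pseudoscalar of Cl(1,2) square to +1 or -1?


The pseudoscalar I = e1...e_n (product of all n generators) of Cl(p,q) satisfies I^2 = (-1)^(q + n(n-1)/2).
p = 1, q = 2, n = p + q = 3
n(n-1)/2 = 3 * 2 / 2 = 3
Exponent = q + n(n-1)/2 = 2 + 3 = 5
I^2 = (-1)^5 = -1


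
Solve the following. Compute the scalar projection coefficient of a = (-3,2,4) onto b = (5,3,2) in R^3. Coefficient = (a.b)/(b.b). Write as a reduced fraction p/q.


Projection coefficient = (a . b) / (b . b)
a . b = (-3)*5 + 2*3 + 4*2
= -15 + 6 + 8 = -1
b . b = 5^2 + 3^2 + 2^2
= 25 + 9 + 4 = 38
Coefficient = -1/38
In lowest terms: -1/38


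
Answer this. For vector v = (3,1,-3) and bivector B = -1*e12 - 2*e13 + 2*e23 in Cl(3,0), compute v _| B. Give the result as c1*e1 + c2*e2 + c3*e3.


Left contraction v _| B = <vB>_1 (grade-1 part of the geometric product vB).
Using e1_|e12 = e2, e2_|e12 = -e1, e1_|e13 = e3, e3_|e13 = -e1, e2_|e23 = e3, e3_|e23 = -e2:
e1 coeff: -v2*b12 - v3*b13 = -(1)*(-1) - (-3)*(-2) = -5
e2 coeff: v1*b12 - v3*b23 = (3)*(-1) - (-3)*(2) = 3
e3 coeff: v1*b13 + v2*b23 = (3)*(-2) + (1)*(2) = -4
v _| B = -5*e1 + 3*e2 - 4*e3


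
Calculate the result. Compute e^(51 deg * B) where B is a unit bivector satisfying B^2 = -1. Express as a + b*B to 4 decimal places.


For a unit bivector B with B^2 = -1, the exponential series gives
e^(theta*B) = cos(theta) + sin(theta)*B (the GA analogue of Euler's formula).
theta = 51 degrees = 0.890118 rad
cos(51 deg) = 0.6293
sin(51 deg) = 0.7771
exp(theta*B) = 0.6293 + 0.7771*B


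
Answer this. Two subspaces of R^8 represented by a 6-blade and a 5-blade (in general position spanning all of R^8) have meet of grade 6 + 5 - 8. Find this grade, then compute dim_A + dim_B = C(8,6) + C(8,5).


Meet grade = grade(A) + grade(B) - n
= 6 + 5 - 8 = 3
C(8,6) = 28
C(8,5) = 56
dim_A + dim_B = 28 + 56 = 84


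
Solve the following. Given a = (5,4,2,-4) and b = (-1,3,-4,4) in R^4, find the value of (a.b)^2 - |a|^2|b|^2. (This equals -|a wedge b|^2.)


a . b = 5*(-1) + 4*3 + 2*(-4) + (-4)*4
= -5 + 12 + (-8) + (-16) = -17
|a|^2 = 5^2 + 4^2 + 2^2 + (-4)^2 = 61
|b|^2 = (-1)^2 + 3^2 + (-4)^2 + 4^2 = 42
(a.b)^2 = (-17)^2 = 289
|a|^2 * |b|^2 = 61 * 42 = 2562
Result = 289 - 2562 = -2273


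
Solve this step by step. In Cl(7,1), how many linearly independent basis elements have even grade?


Even subalgebra dimension = 2^(n-1)
n = 7 + 1 = 8
2^(8 - 1) = 2^7 = 128
Verification: sum of C(8,k) for even k = 1 + 28 + 70 + 28 + 1 = 128
Result = 128


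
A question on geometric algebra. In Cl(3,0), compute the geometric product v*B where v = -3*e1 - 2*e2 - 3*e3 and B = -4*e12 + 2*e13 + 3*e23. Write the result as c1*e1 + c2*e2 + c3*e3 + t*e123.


vB has grade-1 (vector) and grade-3 (trivector) parts: vB = (v _| B) + (v ^ B).
Vector part <vB>_1:
  e1: -v2*b12 - v3*b13 = -(-2)*(-4) - (-3)*(2) = -2
  e2: v1*b12 - v3*b23 = (-3)*(-4) - (-3)*(3) = 21
  e3: v1*b13 + v2*b23 = (-3)*(2) + (-2)*(3) = -12
Trivector part <vB>_3:
  e123: v1*b23 - v2*b13 + v3*b12 = (-3)*(3) - (-2)*(2) + (-3)*(-4) = 7
vB = -2*e1 + 21*e2 - 12*e3 + 7*e123


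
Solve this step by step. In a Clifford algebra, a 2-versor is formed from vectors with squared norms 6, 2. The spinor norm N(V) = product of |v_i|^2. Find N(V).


Spinor norm N(V) = |v1|^2 * |v2|^2 * ... * |v2|^2
= 6 * 2
Running product: 6, 12
N(V) = 12


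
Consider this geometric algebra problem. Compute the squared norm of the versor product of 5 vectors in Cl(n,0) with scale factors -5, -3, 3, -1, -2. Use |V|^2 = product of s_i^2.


Each vector v_i has |v_i|^2 = s_i^2
Squared scales: (-5)^2 = 25, (-3)^2 = 9, 3^2 = 9, (-1)^2 = 1, (-2)^2 = 4
|V|^2 = 25 * 9 * 9 * 1 * 4
= 8100
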